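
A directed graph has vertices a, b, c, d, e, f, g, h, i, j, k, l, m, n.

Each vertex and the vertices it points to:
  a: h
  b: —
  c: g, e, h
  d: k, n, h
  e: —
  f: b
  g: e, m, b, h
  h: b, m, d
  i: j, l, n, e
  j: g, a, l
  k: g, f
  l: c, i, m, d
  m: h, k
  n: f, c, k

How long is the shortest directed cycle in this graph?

2

For each vertex v, BFS finds the shortest path from v back to v.
The shortest such closed walk is i → l → i, length 2.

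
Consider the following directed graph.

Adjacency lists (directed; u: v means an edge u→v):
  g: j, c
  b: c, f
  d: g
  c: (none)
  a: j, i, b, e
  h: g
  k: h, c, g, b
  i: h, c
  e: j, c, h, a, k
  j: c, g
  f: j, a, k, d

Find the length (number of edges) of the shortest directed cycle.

2

For each vertex v, BFS finds the shortest path from v back to v.
The shortest such closed walk is a → e → a, length 2.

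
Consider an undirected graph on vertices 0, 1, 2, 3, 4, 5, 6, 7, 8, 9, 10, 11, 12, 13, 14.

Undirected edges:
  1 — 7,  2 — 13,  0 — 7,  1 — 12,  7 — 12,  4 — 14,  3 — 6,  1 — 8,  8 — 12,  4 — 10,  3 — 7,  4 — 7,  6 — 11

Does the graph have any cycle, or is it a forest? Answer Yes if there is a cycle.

Yes

DFS, tracking each vertex's parent; an edge to a visited non-parent vertex closes a cycle.
Start from 9:
visit 9 (parent –)
visit 0 (parent –)
  visit 7 (parent 0)
    visit 1 (parent 7)
      visit 8 (parent 1)
        visit 12 (parent 8)
          12–1: 1 visited and ≠ parent → cycle
Cycle: 1 – 8 – 12 – 1.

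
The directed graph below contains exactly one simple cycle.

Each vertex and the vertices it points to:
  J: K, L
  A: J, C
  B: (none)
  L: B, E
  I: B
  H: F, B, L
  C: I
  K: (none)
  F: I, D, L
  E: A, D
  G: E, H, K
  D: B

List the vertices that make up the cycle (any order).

A, E, J, L

DFS with gray/black marking from E:
E gray
  A gray
    J gray
      K gray
      K black
      L gray
        B gray
        B black
        L→E: E is gray → back edge
Back edge closes the cycle E → A → J → L → E; its vertices are {A, E, J, L}.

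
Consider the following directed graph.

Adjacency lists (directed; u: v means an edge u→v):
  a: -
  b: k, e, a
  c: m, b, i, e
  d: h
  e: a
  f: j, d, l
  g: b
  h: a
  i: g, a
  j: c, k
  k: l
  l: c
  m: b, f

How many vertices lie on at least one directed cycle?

9

A vertex is on a directed cycle iff it belongs to a strongly connected component of size ≥ 2 (or has a self-loop).
The vertices on cycles are {b, c, f, g, i, j, k, l, m} — 9 in total.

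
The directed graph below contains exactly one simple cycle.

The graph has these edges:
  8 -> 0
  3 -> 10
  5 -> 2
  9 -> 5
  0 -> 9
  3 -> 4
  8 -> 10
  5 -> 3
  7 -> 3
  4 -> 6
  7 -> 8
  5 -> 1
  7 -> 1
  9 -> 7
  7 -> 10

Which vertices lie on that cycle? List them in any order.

0, 7, 8, 9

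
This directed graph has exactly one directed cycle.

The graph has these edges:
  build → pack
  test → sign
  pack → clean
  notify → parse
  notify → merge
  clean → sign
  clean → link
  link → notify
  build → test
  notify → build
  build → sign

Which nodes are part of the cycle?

DFS with gray/black marking from notify:
notify gray
  merge gray
  merge black
  build gray
    sign gray
    sign black
    test gray
      test→sign: sign black — skip
    test black
    pack gray
      clean gray
        link gray
          link→notify: notify is gray → back edge
Back edge closes the cycle notify → build → pack → clean → link → notify; its vertices are {link, pack, build, clean, notify}.

link, pack, build, clean, notify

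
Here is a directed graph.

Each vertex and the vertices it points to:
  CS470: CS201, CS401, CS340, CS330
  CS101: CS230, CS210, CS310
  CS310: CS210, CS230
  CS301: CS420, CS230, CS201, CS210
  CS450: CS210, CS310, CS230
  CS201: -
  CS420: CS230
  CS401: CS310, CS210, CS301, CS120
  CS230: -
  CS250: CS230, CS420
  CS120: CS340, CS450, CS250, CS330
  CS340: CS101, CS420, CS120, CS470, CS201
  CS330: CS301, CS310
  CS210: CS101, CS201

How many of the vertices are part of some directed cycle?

A vertex is on a directed cycle iff it belongs to a strongly connected component of size ≥ 2 (or has a self-loop).
The vertices on cycles are {CS101, CS120, CS210, CS310, CS340, CS401, CS470} — 7 in total.

7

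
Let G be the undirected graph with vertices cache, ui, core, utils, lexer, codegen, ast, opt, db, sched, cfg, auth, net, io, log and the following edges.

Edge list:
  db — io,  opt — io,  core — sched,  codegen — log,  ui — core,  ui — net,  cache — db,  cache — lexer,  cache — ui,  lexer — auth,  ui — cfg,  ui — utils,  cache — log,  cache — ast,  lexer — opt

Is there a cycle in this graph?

DFS, tracking each vertex's parent; an edge to a visited non-parent vertex closes a cycle.
Start from net:
visit net (parent –)
  visit ui (parent net)
    ui–net: parent, skip
    visit core (parent ui)
      core–ui: parent, skip
      visit sched (parent core)
        sched–core: parent, skip
    visit cache (parent ui)
      visit lexer (parent cache)
        visit auth (parent lexer)
          auth–lexer: parent, skip
        lexer–cache: parent, skip
        visit opt (parent lexer)
          opt–lexer: parent, skip
          visit io (parent opt)
            io–opt: parent, skip
            visit db (parent io)
              db–io: parent, skip
              db–cache: cache visited and ≠ parent → cycle
Cycle: cache – lexer – opt – io – db – cache.

Yes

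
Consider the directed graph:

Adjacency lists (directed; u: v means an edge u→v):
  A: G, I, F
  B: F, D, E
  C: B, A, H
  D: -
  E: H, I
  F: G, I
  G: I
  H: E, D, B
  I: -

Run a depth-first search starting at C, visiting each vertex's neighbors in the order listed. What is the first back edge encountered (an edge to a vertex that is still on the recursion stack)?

H→E

DFS from C (visiting each vertex's neighbors in the order listed); mark gray on enter, black on exit:
C gray
  B gray
    F gray
      G gray
        I gray
        I black
      G black
      F→I: I black — skip
    F black
    D gray
    D black
    E gray
      H gray
        H→E: E is gray → back edge
First back edge: H → E.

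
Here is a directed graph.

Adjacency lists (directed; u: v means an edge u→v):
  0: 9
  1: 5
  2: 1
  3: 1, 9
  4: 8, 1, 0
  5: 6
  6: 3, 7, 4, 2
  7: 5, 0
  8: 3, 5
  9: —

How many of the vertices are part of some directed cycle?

A vertex is on a directed cycle iff it belongs to a strongly connected component of size ≥ 2 (or has a self-loop).
The vertices on cycles are {1, 2, 3, 4, 5, 6, 7, 8} — 8 in total.

8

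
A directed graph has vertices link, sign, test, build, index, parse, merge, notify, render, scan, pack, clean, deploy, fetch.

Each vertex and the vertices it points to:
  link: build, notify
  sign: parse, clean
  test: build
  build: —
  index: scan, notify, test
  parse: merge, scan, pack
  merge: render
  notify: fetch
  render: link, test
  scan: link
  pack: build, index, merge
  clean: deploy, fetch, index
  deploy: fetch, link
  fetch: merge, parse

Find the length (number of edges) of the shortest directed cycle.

For each vertex v, BFS finds the shortest path from v back to v.
The shortest such closed walk is parse → scan → link → notify → fetch → parse, length 5.

5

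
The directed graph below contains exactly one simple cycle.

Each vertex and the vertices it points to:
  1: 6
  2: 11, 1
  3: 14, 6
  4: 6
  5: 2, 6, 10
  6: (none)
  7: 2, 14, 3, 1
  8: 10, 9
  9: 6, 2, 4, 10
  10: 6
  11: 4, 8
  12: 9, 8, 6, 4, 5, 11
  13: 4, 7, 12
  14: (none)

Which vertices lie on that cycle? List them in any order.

DFS with gray/black marking from 11:
11 gray
  4 gray
    6 gray
    6 black
  4 black
  8 gray
    10 gray
      10→6: 6 black — skip
    10 black
    9 gray
      9→6: 6 black — skip
      2 gray
        2→11: 11 is gray → back edge
Back edge closes the cycle 11 → 8 → 9 → 2 → 11; its vertices are {2, 8, 9, 11}.

2, 8, 9, 11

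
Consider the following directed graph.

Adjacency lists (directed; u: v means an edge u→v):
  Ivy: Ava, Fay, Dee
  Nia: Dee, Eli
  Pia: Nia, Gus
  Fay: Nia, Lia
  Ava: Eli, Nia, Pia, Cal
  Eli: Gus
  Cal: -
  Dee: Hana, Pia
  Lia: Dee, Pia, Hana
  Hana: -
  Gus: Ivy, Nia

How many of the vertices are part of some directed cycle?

9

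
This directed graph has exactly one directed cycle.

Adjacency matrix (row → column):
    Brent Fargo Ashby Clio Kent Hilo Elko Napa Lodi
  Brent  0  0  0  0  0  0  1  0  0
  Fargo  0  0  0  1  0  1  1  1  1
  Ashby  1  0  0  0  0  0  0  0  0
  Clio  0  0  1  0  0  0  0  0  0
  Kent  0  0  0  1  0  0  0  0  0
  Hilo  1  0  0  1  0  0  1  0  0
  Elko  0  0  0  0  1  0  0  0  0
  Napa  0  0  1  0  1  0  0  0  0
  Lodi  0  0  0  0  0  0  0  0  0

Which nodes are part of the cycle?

Clio, Elko, Kent, Ashby, Brent

DFS with gray/black marking from Clio:
Clio gray
  Ashby gray
    Brent gray
      Elko gray
        Kent gray
          Kent→Clio: Clio is gray → back edge
Back edge closes the cycle Clio → Ashby → Brent → Elko → Kent → Clio; its vertices are {Clio, Elko, Kent, Ashby, Brent}.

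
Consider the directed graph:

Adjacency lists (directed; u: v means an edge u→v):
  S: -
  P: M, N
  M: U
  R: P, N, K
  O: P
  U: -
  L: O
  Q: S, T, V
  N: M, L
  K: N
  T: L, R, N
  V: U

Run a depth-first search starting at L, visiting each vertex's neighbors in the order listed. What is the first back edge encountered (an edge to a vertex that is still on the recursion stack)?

N→L

DFS from L (visiting each vertex's neighbors in the order listed); mark gray on enter, black on exit:
L gray
  O gray
    P gray
      M gray
        U gray
        U black
      M black
      N gray
        N→M: M black — skip
        N→L: L is gray → back edge
First back edge: N → L.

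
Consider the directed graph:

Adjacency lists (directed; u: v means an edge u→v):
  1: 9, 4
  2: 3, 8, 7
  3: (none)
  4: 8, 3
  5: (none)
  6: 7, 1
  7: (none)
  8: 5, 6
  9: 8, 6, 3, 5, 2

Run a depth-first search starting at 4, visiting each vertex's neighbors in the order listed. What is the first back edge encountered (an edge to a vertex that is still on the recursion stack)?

9→8

DFS from 4 (visiting each vertex's neighbors in the order listed); mark gray on enter, black on exit:
4 gray
  8 gray
    5 gray
    5 black
    6 gray
      7 gray
      7 black
      1 gray
        9 gray
          9→8: 8 is gray → back edge
First back edge: 9 → 8.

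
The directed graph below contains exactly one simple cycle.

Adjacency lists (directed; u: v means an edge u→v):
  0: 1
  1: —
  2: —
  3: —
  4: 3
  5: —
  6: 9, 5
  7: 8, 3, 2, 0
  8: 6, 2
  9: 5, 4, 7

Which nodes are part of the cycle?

6, 7, 8, 9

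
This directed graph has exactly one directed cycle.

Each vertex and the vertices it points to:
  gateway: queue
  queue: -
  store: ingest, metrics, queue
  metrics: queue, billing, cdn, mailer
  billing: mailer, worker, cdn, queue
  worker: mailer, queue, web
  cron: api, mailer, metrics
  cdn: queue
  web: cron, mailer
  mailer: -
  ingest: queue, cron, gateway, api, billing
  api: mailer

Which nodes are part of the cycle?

DFS with gray/black marking from metrics:
metrics gray
  queue gray
  queue black
  billing gray
    mailer gray
    mailer black
    worker gray
      worker→mailer: mailer black — skip
      worker→queue: queue black — skip
      web gray
        cron gray
          api gray
            api→mailer: mailer black — skip
          api black
          cron→mailer: mailer black — skip
          cron→metrics: metrics is gray → back edge
Back edge closes the cycle metrics → billing → worker → web → cron → metrics; its vertices are {web, cron, worker, billing, metrics}.

web, cron, worker, billing, metrics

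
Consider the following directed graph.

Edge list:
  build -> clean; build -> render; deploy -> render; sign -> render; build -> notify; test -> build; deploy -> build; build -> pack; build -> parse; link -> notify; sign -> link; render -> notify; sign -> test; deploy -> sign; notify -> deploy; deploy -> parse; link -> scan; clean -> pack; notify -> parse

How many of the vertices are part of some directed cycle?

7

A vertex is on a directed cycle iff it belongs to a strongly connected component of size ≥ 2 (or has a self-loop).
The vertices on cycles are {link, sign, test, build, deploy, notify, render} — 7 in total.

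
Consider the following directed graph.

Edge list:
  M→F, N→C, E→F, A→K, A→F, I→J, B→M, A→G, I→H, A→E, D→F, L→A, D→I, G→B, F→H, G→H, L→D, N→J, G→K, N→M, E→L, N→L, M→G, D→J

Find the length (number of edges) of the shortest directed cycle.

3

For each vertex v, BFS finds the shortest path from v back to v.
The shortest such closed walk is M → G → B → M, length 3.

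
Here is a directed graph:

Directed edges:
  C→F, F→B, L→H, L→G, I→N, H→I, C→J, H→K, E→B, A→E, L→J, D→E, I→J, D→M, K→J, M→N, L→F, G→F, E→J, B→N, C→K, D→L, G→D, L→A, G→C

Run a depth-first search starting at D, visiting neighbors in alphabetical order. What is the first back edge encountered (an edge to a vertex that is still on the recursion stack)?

DFS from D (visiting neighbors in alphabetical order); mark gray on enter, black on exit:
D gray
  E gray
    B gray
      N gray
      N black
    B black
    J gray
    J black
  E black
  L gray
    A gray
      A→E: E black — skip
    A black
    F gray
      F→B: B black — skip
    F black
    G gray
      C gray
        C→F: F black — skip
        C→J: J black — skip
        K gray
          K→J: J black — skip
        K black
      C black
      G→D: D is gray → back edge
First back edge: G → D.

G→D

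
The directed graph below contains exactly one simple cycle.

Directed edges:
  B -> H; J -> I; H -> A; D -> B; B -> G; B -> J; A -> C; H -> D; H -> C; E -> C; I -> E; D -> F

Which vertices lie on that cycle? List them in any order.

B, D, H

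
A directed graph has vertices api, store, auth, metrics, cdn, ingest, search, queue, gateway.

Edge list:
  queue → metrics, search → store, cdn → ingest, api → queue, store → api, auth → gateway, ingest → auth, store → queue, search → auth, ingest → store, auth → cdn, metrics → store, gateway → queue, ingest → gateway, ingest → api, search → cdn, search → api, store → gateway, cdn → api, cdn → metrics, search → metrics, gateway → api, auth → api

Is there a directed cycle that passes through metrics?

Yes

metrics is on a cycle iff metrics can reach itself via ≥1 edge.
metrics → store → queue → metrics — yes.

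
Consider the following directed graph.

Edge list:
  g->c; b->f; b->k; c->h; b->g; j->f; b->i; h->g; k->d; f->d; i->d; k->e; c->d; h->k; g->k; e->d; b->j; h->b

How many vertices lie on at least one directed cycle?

4

A vertex is on a directed cycle iff it belongs to a strongly connected component of size ≥ 2 (or has a self-loop).
The vertices on cycles are {b, c, g, h} — 4 in total.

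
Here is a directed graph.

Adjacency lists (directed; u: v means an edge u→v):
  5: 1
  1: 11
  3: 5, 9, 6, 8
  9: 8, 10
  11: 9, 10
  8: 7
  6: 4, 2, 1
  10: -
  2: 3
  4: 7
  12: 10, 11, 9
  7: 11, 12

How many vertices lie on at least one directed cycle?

8

A vertex is on a directed cycle iff it belongs to a strongly connected component of size ≥ 2 (or has a self-loop).
The vertices on cycles are {2, 3, 6, 7, 8, 9, 11, 12} — 8 in total.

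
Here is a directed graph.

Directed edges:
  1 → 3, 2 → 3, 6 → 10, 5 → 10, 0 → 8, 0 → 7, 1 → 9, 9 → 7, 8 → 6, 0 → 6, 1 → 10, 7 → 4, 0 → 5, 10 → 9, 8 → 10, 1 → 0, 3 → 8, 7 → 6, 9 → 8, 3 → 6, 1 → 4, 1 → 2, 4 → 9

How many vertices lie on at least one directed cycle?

6

A vertex is on a directed cycle iff it belongs to a strongly connected component of size ≥ 2 (or has a self-loop).
The vertices on cycles are {4, 6, 7, 8, 9, 10} — 6 in total.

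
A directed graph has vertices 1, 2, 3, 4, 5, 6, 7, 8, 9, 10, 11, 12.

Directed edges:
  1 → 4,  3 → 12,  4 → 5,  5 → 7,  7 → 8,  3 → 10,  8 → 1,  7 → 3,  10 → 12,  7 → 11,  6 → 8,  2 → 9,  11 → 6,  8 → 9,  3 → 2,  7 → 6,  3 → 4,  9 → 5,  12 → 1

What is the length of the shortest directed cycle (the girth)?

For each vertex v, BFS finds the shortest path from v back to v.
The shortest such closed walk is 7 → 8 → 9 → 5 → 7, length 4.

4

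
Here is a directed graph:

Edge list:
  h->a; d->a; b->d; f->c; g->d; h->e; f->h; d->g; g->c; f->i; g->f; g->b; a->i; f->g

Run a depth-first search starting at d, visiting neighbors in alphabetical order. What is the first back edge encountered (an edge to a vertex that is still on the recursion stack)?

b→d

DFS from d (visiting neighbors in alphabetical order); mark gray on enter, black on exit:
d gray
  a gray
    i gray
    i black
  a black
  g gray
    b gray
      b→d: d is gray → back edge
First back edge: b → d.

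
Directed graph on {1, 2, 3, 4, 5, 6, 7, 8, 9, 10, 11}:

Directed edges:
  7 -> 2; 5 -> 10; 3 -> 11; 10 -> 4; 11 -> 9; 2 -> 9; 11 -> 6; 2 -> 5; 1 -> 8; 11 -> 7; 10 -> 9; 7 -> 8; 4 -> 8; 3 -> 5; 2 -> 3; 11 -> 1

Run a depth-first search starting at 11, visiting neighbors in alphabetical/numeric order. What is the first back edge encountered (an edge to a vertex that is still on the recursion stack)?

3->11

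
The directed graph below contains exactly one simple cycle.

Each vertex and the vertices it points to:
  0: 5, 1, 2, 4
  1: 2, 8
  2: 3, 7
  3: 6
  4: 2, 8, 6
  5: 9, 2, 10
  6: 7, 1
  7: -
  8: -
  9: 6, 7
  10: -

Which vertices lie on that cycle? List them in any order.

DFS with gray/black marking from 1:
1 gray
  2 gray
    3 gray
      6 gray
        7 gray
        7 black
        6→1: 1 is gray → back edge
Back edge closes the cycle 1 → 2 → 3 → 6 → 1; its vertices are {1, 2, 3, 6}.

1, 2, 3, 6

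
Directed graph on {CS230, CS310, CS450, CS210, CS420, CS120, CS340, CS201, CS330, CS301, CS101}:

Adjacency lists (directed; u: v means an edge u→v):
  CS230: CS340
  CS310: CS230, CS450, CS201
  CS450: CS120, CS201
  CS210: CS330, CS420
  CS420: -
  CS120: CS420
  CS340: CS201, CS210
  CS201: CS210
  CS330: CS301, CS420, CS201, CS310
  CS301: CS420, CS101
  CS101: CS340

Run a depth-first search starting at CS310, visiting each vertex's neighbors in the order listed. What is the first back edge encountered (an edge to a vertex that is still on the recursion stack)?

CS101→CS340

DFS from CS310 (visiting each vertex's neighbors in the order listed); mark gray on enter, black on exit:
CS310 gray
  CS230 gray
    CS340 gray
      CS201 gray
        CS210 gray
          CS330 gray
            CS301 gray
              CS420 gray
              CS420 black
              CS101 gray
                CS101→CS340: CS340 is gray → back edge
First back edge: CS101 → CS340.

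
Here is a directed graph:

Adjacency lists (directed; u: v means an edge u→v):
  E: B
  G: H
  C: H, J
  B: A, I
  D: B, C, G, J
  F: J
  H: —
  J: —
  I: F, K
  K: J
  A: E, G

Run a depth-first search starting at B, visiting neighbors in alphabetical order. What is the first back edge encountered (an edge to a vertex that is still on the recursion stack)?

DFS from B (visiting neighbors in alphabetical order); mark gray on enter, black on exit:
B gray
  A gray
    E gray
      E→B: B is gray → back edge
First back edge: E → B.

E->B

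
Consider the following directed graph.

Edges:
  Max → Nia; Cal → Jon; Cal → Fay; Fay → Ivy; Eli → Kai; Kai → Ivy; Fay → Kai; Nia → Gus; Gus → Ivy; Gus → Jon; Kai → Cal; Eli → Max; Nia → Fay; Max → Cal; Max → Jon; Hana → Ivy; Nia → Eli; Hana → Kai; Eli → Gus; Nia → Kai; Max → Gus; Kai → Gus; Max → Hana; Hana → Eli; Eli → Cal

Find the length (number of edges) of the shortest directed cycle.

For each vertex v, BFS finds the shortest path from v back to v.
The shortest such closed walk is Max → Nia → Eli → Max, length 3.

3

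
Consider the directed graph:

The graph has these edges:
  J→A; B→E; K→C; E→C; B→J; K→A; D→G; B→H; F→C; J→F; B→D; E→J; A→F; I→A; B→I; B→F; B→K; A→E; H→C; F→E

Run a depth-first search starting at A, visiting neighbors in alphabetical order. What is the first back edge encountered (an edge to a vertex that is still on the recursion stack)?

J→A

DFS from A (visiting neighbors in alphabetical order); mark gray on enter, black on exit:
A gray
  E gray
    C gray
    C black
    J gray
      J→A: A is gray → back edge
First back edge: J → A.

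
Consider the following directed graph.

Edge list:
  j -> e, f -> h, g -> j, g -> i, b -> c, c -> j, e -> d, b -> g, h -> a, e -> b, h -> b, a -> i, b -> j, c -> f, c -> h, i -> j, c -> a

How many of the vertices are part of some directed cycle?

9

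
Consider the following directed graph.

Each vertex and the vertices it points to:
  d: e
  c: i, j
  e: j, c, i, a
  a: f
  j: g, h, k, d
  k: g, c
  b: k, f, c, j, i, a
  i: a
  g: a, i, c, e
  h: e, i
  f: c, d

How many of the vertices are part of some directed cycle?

A vertex is on a directed cycle iff it belongs to a strongly connected component of size ≥ 2 (or has a self-loop).
The vertices on cycles are {a, c, d, e, f, g, h, i, j, k} — 10 in total.

10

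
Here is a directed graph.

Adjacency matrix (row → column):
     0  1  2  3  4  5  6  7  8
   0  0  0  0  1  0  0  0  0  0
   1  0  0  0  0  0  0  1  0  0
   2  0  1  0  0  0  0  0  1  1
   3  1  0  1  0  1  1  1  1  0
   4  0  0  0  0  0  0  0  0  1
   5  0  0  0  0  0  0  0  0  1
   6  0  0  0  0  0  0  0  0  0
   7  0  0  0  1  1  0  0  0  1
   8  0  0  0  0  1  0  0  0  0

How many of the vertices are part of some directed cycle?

6

A vertex is on a directed cycle iff it belongs to a strongly connected component of size ≥ 2 (or has a self-loop).
The vertices on cycles are {0, 2, 3, 4, 7, 8} — 6 in total.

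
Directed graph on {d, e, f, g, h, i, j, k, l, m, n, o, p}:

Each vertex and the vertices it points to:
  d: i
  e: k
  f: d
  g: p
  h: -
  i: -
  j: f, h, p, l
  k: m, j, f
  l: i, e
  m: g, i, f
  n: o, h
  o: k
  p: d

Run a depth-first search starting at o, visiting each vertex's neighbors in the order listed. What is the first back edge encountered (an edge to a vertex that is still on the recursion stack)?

e->k

DFS from o (visiting each vertex's neighbors in the order listed); mark gray on enter, black on exit:
o gray
  k gray
    m gray
      g gray
        p gray
          d gray
            i gray
            i black
          d black
        p black
      g black
      m→i: i black — skip
      f gray
        f→d: d black — skip
      f black
    m black
    j gray
      j→f: f black — skip
      h gray
      h black
      j→p: p black — skip
      l gray
        l→i: i black — skip
        e gray
          e→k: k is gray → back edge
First back edge: e → k.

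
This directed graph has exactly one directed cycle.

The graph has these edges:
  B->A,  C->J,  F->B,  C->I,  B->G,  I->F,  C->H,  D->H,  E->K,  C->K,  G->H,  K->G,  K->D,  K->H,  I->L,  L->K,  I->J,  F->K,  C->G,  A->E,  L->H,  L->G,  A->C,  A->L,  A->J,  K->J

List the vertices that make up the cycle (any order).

DFS with gray/black marking from A:
A gray
  J gray
  J black
  E gray
    K gray
      H gray
      H black
      D gray
        D→H: H black — skip
      D black
      K→J: J black — skip
      G gray
        G→H: H black — skip
      G black
    K black
  E black
  L gray
    L→K: K black — skip
    L→H: H black — skip
    L→G: G black — skip
  L black
  C gray
    C→K: K black — skip
    C→G: G black — skip
    C→H: H black — skip
    C→J: J black — skip
    I gray
      I→L: L black — skip
      I→J: J black — skip
      F gray
        F→K: K black — skip
        B gray
          B→G: G black — skip
          B→A: A is gray → back edge
Back edge closes the cycle A → C → I → F → B → A; its vertices are {A, B, C, F, I}.

A, B, C, F, I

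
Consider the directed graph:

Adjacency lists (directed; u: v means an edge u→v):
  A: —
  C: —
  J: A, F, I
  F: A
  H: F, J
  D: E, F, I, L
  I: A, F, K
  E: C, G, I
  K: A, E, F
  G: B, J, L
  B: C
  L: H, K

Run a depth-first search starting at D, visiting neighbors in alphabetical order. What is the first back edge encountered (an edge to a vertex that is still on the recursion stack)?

K->E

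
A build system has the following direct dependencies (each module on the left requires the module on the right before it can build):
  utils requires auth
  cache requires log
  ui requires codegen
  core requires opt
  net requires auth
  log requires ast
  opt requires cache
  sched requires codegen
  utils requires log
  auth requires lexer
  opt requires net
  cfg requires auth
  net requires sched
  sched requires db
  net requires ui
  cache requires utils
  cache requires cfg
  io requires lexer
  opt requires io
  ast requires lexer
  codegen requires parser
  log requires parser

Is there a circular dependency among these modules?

DFS with white/gray/black marking, starting from auth:
auth gray
  lexer gray
  lexer black
auth black
sched gray
  codegen gray
    parser gray
    parser black
  codegen black
  db gray
  db black
sched black
cache gray
  log gray
    log→parser: parser black — skip
    ast gray
      ast→lexer: lexer black — skip
    ast black
  log black
  cfg gray
    cfg→auth: auth black — skip
  cfg black
  utils gray
    utils→auth: auth black — skip
    utils→log: log black — skip
  utils black
cache black
core gray
  opt gray
    opt→cache: cache black — skip
    net gray
      net→auth: auth black — skip
      net→sched: sched black — skip
      ui gray
        ui→codegen: codegen black — skip
      ui black
    net black
    io gray
      io→lexer: lexer black — skip
    io black
  opt black
core black
Every edge goes to a white or black vertex — no back edge, so the graph is acyclic.

No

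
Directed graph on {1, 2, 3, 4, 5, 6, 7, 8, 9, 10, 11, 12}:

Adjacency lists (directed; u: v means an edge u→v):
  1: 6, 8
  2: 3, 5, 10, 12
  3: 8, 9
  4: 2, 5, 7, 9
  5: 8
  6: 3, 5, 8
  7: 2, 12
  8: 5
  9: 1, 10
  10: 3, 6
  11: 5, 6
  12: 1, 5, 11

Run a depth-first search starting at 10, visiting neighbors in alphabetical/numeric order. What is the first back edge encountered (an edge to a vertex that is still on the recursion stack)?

5→8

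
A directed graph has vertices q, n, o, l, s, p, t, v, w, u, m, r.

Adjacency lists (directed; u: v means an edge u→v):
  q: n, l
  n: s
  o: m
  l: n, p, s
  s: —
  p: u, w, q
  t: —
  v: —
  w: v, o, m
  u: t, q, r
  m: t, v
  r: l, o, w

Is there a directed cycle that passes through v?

v lies on a cycle iff there is a path from v back to itself.
Exploring from v, it never reaches itself; equivalently, its strongly connected component is a singleton.

No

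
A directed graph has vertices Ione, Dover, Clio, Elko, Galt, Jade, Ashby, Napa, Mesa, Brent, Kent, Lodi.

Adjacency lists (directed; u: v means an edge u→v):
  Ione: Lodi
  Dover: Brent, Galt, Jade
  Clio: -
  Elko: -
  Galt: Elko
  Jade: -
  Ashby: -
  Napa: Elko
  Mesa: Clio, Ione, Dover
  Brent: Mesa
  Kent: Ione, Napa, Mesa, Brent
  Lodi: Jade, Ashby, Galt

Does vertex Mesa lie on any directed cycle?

Mesa is on a cycle iff Mesa can reach itself via ≥1 edge.
Mesa → Dover → Brent → Mesa — yes.

Yes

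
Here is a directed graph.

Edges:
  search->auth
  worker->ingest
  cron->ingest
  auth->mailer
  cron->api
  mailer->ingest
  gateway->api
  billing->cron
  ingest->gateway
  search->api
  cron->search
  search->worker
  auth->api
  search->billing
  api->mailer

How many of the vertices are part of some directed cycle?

A vertex is on a directed cycle iff it belongs to a strongly connected component of size ≥ 2 (or has a self-loop).
The vertices on cycles are {api, cron, ingest, mailer, search, billing, gateway} — 7 in total.

7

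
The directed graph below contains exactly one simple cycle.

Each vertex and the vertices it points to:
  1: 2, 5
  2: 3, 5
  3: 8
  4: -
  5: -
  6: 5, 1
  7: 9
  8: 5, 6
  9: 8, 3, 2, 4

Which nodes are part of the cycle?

1, 2, 3, 6, 8

DFS with gray/black marking from 8:
8 gray
  5 gray
  5 black
  6 gray
    6→5: 5 black — skip
    1 gray
      2 gray
        3 gray
          3→8: 8 is gray → back edge
Back edge closes the cycle 8 → 6 → 1 → 2 → 3 → 8; its vertices are {1, 2, 3, 6, 8}.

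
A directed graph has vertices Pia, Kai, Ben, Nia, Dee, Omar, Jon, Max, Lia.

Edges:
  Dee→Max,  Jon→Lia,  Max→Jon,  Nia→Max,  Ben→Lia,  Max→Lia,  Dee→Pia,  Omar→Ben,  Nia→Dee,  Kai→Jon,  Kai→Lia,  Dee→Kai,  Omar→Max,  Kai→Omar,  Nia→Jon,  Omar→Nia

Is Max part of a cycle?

Max lies on a cycle iff there is a path from Max back to itself.
Exploring from Max, it never reaches itself; equivalently, its strongly connected component is a singleton.

No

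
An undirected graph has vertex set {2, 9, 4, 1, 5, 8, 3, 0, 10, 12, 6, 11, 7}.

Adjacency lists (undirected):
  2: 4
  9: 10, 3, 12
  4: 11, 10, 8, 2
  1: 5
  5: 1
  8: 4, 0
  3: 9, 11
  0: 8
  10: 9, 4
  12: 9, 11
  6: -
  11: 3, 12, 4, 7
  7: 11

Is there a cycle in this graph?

Yes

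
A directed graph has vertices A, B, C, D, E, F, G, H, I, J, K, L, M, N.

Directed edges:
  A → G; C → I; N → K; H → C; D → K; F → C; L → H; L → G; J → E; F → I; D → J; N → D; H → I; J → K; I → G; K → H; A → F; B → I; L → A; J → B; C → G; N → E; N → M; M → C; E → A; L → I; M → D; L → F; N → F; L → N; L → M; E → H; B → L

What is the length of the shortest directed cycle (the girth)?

5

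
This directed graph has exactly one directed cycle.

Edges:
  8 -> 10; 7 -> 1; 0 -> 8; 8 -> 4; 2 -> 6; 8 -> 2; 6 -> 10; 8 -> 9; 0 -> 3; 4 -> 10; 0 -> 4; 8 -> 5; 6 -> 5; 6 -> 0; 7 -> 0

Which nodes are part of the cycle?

0, 2, 6, 8

DFS with gray/black marking from 0:
0 gray
  3 gray
  3 black
  4 gray
    10 gray
    10 black
  4 black
  8 gray
    8→4: 4 black — skip
    2 gray
      6 gray
        5 gray
        5 black
        6→0: 0 is gray → back edge
Back edge closes the cycle 0 → 8 → 2 → 6 → 0; its vertices are {0, 2, 6, 8}.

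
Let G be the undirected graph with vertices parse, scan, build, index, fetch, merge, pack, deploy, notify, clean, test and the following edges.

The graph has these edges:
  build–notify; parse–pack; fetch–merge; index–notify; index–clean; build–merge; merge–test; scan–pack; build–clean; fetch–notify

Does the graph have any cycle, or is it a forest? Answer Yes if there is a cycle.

DFS, tracking each vertex's parent; an edge to a visited non-parent vertex closes a cycle.
Start from clean:
visit clean (parent –)
  visit index (parent clean)
    index–clean: parent, skip
    visit notify (parent index)
      visit build (parent notify)
        build–clean: clean visited and ≠ parent → cycle
Cycle: clean – index – notify – build – clean.

Yes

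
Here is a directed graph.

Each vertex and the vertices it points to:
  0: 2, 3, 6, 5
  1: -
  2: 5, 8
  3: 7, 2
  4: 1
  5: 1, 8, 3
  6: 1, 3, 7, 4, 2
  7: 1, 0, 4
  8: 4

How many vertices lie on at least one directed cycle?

6

A vertex is on a directed cycle iff it belongs to a strongly connected component of size ≥ 2 (or has a self-loop).
The vertices on cycles are {0, 2, 3, 5, 6, 7} — 6 in total.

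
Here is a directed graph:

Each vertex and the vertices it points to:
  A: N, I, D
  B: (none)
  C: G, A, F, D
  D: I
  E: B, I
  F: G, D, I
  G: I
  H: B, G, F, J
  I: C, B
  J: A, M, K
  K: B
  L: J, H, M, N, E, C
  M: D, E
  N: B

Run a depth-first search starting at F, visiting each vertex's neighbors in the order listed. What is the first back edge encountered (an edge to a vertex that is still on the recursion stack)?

C->G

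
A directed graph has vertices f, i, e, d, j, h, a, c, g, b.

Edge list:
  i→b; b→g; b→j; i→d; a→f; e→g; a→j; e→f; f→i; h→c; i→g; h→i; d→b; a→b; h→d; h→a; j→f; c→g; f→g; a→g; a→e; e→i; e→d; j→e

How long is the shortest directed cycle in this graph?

For each vertex v, BFS finds the shortest path from v back to v.
The shortest such closed walk is j → e → i → b → j, length 4.

4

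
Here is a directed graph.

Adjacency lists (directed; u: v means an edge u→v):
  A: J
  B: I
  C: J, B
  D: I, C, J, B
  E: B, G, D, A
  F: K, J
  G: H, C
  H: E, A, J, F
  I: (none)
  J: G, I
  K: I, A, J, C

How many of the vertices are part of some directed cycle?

9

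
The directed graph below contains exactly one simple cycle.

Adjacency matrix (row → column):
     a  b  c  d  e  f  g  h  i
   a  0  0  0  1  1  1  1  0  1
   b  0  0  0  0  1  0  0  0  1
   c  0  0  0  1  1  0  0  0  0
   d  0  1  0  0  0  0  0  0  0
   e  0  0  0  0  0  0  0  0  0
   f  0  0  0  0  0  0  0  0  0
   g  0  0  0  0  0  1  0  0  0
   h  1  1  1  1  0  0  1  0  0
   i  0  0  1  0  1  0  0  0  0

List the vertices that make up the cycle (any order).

b, c, d, i

DFS with gray/black marking from c:
c gray
  e gray
  e black
  d gray
    b gray
      b→e: e black — skip
      i gray
        i→c: c is gray → back edge
Back edge closes the cycle c → d → b → i → c; its vertices are {b, c, d, i}.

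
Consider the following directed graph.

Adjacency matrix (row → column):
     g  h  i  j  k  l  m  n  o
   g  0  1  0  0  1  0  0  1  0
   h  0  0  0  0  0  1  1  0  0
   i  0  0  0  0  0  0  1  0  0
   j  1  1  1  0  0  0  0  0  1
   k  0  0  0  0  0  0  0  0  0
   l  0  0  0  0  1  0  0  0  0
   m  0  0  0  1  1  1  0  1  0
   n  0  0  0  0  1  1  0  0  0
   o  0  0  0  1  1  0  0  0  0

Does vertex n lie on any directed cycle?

n lies on a cycle iff there is a path from n back to itself.
Exploring from n, it never reaches itself; equivalently, its strongly connected component is a singleton.

No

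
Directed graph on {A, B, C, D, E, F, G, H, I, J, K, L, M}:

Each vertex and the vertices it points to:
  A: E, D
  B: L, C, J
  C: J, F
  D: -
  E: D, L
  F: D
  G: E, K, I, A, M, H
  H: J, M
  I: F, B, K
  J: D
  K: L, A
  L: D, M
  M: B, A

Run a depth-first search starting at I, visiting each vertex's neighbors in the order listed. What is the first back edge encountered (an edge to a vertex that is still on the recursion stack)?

M->B

DFS from I (visiting each vertex's neighbors in the order listed); mark gray on enter, black on exit:
I gray
  F gray
    D gray
    D black
  F black
  B gray
    L gray
      L→D: D black — skip
      M gray
        M→B: B is gray → back edge
First back edge: M → B.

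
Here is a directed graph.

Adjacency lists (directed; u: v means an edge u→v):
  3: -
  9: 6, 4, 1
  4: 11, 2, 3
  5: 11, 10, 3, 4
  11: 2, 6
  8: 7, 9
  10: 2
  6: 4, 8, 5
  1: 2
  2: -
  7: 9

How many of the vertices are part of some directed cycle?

7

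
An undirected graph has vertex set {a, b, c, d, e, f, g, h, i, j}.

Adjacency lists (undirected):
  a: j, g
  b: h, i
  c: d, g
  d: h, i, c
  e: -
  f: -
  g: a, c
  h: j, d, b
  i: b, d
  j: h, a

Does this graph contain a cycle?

DFS, tracking each vertex's parent; an edge to a visited non-parent vertex closes a cycle.
Start from a:
visit a (parent –)
  visit j (parent a)
    visit h (parent j)
      h–j: parent, skip
      visit d (parent h)
        d–h: parent, skip
        visit i (parent d)
          visit b (parent i)
            b–h: h visited and ≠ parent → cycle
Cycle: h – d – i – b – h.

Yes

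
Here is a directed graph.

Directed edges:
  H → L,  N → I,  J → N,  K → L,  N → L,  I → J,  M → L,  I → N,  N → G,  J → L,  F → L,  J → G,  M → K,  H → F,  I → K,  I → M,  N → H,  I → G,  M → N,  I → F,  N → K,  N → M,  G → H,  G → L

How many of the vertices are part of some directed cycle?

4

A vertex is on a directed cycle iff it belongs to a strongly connected component of size ≥ 2 (or has a self-loop).
The vertices on cycles are {I, J, M, N} — 4 in total.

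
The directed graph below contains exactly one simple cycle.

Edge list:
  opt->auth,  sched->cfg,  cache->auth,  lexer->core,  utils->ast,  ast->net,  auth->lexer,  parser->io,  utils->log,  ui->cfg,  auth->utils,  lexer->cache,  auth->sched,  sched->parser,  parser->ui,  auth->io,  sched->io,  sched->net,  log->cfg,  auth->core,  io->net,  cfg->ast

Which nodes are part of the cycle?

auth, cache, lexer

DFS with gray/black marking from auth:
auth gray
  lexer gray
    core gray
    core black
    cache gray
      cache→auth: auth is gray → back edge
Back edge closes the cycle auth → lexer → cache → auth; its vertices are {auth, cache, lexer}.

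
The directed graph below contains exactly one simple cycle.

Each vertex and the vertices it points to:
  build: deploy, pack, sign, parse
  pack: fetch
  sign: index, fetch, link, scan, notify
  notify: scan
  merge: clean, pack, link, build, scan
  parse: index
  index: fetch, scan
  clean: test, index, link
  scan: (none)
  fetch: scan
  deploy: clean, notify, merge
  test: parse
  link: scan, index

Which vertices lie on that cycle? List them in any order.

DFS with gray/black marking from build:
build gray
  deploy gray
    clean gray
      test gray
        parse gray
          index gray
            fetch gray
              scan gray
              scan black
            fetch black
            index→scan: scan black — skip
          index black
        parse black
      test black
      clean→index: index black — skip
      link gray
        link→scan: scan black — skip
        link→index: index black — skip
      link black
    clean black
    notify gray
      notify→scan: scan black — skip
    notify black
    merge gray
      merge→clean: clean black — skip
      pack gray
        pack→fetch: fetch black — skip
      pack black
      merge→link: link black — skip
      merge→build: build is gray → back edge
Back edge closes the cycle build → deploy → merge → build; its vertices are {build, merge, deploy}.

build, merge, deploy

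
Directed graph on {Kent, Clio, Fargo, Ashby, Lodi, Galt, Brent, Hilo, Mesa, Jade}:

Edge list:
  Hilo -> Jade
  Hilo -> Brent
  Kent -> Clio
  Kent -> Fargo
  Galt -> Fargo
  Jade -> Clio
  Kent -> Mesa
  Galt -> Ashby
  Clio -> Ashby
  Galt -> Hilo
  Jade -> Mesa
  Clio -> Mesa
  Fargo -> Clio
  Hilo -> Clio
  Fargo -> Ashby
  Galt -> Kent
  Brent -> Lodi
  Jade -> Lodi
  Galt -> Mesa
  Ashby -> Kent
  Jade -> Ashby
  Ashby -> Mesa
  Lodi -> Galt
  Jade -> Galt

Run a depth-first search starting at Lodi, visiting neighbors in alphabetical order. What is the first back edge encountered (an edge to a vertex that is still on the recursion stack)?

Clio→Ashby

DFS from Lodi (visiting neighbors in alphabetical order); mark gray on enter, black on exit:
Lodi gray
  Galt gray
    Ashby gray
      Kent gray
        Clio gray
          Clio→Ashby: Ashby is gray → back edge
First back edge: Clio → Ashby.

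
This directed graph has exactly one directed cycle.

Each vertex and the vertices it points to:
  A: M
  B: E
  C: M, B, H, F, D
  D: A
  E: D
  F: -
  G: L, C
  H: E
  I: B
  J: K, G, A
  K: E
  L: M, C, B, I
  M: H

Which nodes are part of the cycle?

A, D, E, H, M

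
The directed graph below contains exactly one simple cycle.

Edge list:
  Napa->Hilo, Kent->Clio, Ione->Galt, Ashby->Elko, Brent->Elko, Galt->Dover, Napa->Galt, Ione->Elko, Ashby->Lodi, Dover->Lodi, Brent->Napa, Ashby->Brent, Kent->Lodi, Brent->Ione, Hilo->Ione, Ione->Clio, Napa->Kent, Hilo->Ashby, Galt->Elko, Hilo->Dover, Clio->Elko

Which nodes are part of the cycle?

DFS with gray/black marking from Brent:
Brent gray
  Ione gray
    Elko gray
    Elko black
    Galt gray
      Galt→Elko: Elko black — skip
      Dover gray
        Lodi gray
        Lodi black
      Dover black
    Galt black
    Clio gray
      Clio→Elko: Elko black — skip
    Clio black
  Ione black
  Napa gray
    Napa→Galt: Galt black — skip
    Kent gray
      Kent→Lodi: Lodi black — skip
      Kent→Clio: Clio black — skip
    Kent black
    Hilo gray
      Ashby gray
        Ashby→Elko: Elko black — skip
        Ashby→Lodi: Lodi black — skip
        Ashby→Brent: Brent is gray → back edge
Back edge closes the cycle Brent → Napa → Hilo → Ashby → Brent; its vertices are {Hilo, Napa, Ashby, Brent}.

Hilo, Napa, Ashby, Brent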